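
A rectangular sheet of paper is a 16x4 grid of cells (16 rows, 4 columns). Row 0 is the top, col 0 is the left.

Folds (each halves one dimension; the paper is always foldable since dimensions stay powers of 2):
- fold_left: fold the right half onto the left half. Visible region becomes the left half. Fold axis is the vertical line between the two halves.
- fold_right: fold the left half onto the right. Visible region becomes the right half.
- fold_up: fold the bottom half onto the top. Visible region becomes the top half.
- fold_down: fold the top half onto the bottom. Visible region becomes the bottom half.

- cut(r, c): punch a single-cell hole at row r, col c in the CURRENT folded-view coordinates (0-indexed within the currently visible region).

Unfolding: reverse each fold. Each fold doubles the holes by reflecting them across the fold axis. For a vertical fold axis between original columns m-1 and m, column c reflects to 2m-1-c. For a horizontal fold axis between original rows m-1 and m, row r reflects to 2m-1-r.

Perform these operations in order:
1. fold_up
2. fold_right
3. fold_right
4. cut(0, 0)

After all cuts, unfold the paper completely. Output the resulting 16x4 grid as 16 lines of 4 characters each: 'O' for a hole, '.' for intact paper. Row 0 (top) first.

Answer: OOOO
....
....
....
....
....
....
....
....
....
....
....
....
....
....
OOOO

Derivation:
Op 1 fold_up: fold axis h@8; visible region now rows[0,8) x cols[0,4) = 8x4
Op 2 fold_right: fold axis v@2; visible region now rows[0,8) x cols[2,4) = 8x2
Op 3 fold_right: fold axis v@3; visible region now rows[0,8) x cols[3,4) = 8x1
Op 4 cut(0, 0): punch at orig (0,3); cuts so far [(0, 3)]; region rows[0,8) x cols[3,4) = 8x1
Unfold 1 (reflect across v@3): 2 holes -> [(0, 2), (0, 3)]
Unfold 2 (reflect across v@2): 4 holes -> [(0, 0), (0, 1), (0, 2), (0, 3)]
Unfold 3 (reflect across h@8): 8 holes -> [(0, 0), (0, 1), (0, 2), (0, 3), (15, 0), (15, 1), (15, 2), (15, 3)]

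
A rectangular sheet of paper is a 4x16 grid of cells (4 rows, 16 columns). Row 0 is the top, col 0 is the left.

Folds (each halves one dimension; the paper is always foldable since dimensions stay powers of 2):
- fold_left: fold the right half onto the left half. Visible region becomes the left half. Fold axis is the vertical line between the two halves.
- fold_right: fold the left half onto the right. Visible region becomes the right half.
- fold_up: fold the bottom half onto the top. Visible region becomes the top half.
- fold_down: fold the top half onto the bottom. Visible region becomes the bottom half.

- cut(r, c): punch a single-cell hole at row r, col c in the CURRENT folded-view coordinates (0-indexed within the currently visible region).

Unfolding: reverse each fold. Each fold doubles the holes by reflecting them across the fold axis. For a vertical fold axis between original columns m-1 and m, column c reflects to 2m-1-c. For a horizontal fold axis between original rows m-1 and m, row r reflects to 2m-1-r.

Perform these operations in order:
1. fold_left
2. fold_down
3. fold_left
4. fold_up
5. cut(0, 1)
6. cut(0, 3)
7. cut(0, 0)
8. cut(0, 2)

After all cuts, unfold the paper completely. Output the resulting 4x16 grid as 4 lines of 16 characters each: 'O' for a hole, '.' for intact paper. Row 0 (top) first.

Answer: OOOOOOOOOOOOOOOO
OOOOOOOOOOOOOOOO
OOOOOOOOOOOOOOOO
OOOOOOOOOOOOOOOO

Derivation:
Op 1 fold_left: fold axis v@8; visible region now rows[0,4) x cols[0,8) = 4x8
Op 2 fold_down: fold axis h@2; visible region now rows[2,4) x cols[0,8) = 2x8
Op 3 fold_left: fold axis v@4; visible region now rows[2,4) x cols[0,4) = 2x4
Op 4 fold_up: fold axis h@3; visible region now rows[2,3) x cols[0,4) = 1x4
Op 5 cut(0, 1): punch at orig (2,1); cuts so far [(2, 1)]; region rows[2,3) x cols[0,4) = 1x4
Op 6 cut(0, 3): punch at orig (2,3); cuts so far [(2, 1), (2, 3)]; region rows[2,3) x cols[0,4) = 1x4
Op 7 cut(0, 0): punch at orig (2,0); cuts so far [(2, 0), (2, 1), (2, 3)]; region rows[2,3) x cols[0,4) = 1x4
Op 8 cut(0, 2): punch at orig (2,2); cuts so far [(2, 0), (2, 1), (2, 2), (2, 3)]; region rows[2,3) x cols[0,4) = 1x4
Unfold 1 (reflect across h@3): 8 holes -> [(2, 0), (2, 1), (2, 2), (2, 3), (3, 0), (3, 1), (3, 2), (3, 3)]
Unfold 2 (reflect across v@4): 16 holes -> [(2, 0), (2, 1), (2, 2), (2, 3), (2, 4), (2, 5), (2, 6), (2, 7), (3, 0), (3, 1), (3, 2), (3, 3), (3, 4), (3, 5), (3, 6), (3, 7)]
Unfold 3 (reflect across h@2): 32 holes -> [(0, 0), (0, 1), (0, 2), (0, 3), (0, 4), (0, 5), (0, 6), (0, 7), (1, 0), (1, 1), (1, 2), (1, 3), (1, 4), (1, 5), (1, 6), (1, 7), (2, 0), (2, 1), (2, 2), (2, 3), (2, 4), (2, 5), (2, 6), (2, 7), (3, 0), (3, 1), (3, 2), (3, 3), (3, 4), (3, 5), (3, 6), (3, 7)]
Unfold 4 (reflect across v@8): 64 holes -> [(0, 0), (0, 1), (0, 2), (0, 3), (0, 4), (0, 5), (0, 6), (0, 7), (0, 8), (0, 9), (0, 10), (0, 11), (0, 12), (0, 13), (0, 14), (0, 15), (1, 0), (1, 1), (1, 2), (1, 3), (1, 4), (1, 5), (1, 6), (1, 7), (1, 8), (1, 9), (1, 10), (1, 11), (1, 12), (1, 13), (1, 14), (1, 15), (2, 0), (2, 1), (2, 2), (2, 3), (2, 4), (2, 5), (2, 6), (2, 7), (2, 8), (2, 9), (2, 10), (2, 11), (2, 12), (2, 13), (2, 14), (2, 15), (3, 0), (3, 1), (3, 2), (3, 3), (3, 4), (3, 5), (3, 6), (3, 7), (3, 8), (3, 9), (3, 10), (3, 11), (3, 12), (3, 13), (3, 14), (3, 15)]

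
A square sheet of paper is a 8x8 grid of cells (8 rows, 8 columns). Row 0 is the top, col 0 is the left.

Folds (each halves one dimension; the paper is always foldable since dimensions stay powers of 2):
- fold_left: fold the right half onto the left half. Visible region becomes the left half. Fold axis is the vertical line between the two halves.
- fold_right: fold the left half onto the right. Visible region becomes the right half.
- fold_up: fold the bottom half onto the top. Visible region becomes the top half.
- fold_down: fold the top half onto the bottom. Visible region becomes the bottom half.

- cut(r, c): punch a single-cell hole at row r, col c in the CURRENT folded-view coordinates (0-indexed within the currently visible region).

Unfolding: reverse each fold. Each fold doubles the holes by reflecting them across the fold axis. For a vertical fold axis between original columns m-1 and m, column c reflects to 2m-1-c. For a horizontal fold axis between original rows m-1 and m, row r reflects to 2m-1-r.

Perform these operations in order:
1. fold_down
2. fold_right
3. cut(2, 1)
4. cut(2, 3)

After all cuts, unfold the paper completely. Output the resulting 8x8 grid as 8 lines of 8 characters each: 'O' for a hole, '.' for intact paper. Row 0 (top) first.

Op 1 fold_down: fold axis h@4; visible region now rows[4,8) x cols[0,8) = 4x8
Op 2 fold_right: fold axis v@4; visible region now rows[4,8) x cols[4,8) = 4x4
Op 3 cut(2, 1): punch at orig (6,5); cuts so far [(6, 5)]; region rows[4,8) x cols[4,8) = 4x4
Op 4 cut(2, 3): punch at orig (6,7); cuts so far [(6, 5), (6, 7)]; region rows[4,8) x cols[4,8) = 4x4
Unfold 1 (reflect across v@4): 4 holes -> [(6, 0), (6, 2), (6, 5), (6, 7)]
Unfold 2 (reflect across h@4): 8 holes -> [(1, 0), (1, 2), (1, 5), (1, 7), (6, 0), (6, 2), (6, 5), (6, 7)]

Answer: ........
O.O..O.O
........
........
........
........
O.O..O.O
........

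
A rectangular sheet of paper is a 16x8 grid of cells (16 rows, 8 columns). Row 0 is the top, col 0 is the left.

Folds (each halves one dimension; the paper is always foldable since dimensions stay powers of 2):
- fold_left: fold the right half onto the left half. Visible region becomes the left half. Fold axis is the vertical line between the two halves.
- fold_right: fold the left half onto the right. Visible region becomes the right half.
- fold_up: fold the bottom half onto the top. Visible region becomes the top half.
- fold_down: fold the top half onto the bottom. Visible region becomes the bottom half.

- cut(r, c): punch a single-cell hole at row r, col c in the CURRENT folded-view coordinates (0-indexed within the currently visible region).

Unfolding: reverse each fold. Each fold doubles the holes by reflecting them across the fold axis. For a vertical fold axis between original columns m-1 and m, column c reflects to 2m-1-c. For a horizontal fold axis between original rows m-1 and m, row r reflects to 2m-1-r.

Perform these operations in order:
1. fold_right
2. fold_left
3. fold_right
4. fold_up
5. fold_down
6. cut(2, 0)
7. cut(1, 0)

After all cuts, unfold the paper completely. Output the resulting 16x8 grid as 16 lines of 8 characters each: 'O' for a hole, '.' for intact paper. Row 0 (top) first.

Op 1 fold_right: fold axis v@4; visible region now rows[0,16) x cols[4,8) = 16x4
Op 2 fold_left: fold axis v@6; visible region now rows[0,16) x cols[4,6) = 16x2
Op 3 fold_right: fold axis v@5; visible region now rows[0,16) x cols[5,6) = 16x1
Op 4 fold_up: fold axis h@8; visible region now rows[0,8) x cols[5,6) = 8x1
Op 5 fold_down: fold axis h@4; visible region now rows[4,8) x cols[5,6) = 4x1
Op 6 cut(2, 0): punch at orig (6,5); cuts so far [(6, 5)]; region rows[4,8) x cols[5,6) = 4x1
Op 7 cut(1, 0): punch at orig (5,5); cuts so far [(5, 5), (6, 5)]; region rows[4,8) x cols[5,6) = 4x1
Unfold 1 (reflect across h@4): 4 holes -> [(1, 5), (2, 5), (5, 5), (6, 5)]
Unfold 2 (reflect across h@8): 8 holes -> [(1, 5), (2, 5), (5, 5), (6, 5), (9, 5), (10, 5), (13, 5), (14, 5)]
Unfold 3 (reflect across v@5): 16 holes -> [(1, 4), (1, 5), (2, 4), (2, 5), (5, 4), (5, 5), (6, 4), (6, 5), (9, 4), (9, 5), (10, 4), (10, 5), (13, 4), (13, 5), (14, 4), (14, 5)]
Unfold 4 (reflect across v@6): 32 holes -> [(1, 4), (1, 5), (1, 6), (1, 7), (2, 4), (2, 5), (2, 6), (2, 7), (5, 4), (5, 5), (5, 6), (5, 7), (6, 4), (6, 5), (6, 6), (6, 7), (9, 4), (9, 5), (9, 6), (9, 7), (10, 4), (10, 5), (10, 6), (10, 7), (13, 4), (13, 5), (13, 6), (13, 7), (14, 4), (14, 5), (14, 6), (14, 7)]
Unfold 5 (reflect across v@4): 64 holes -> [(1, 0), (1, 1), (1, 2), (1, 3), (1, 4), (1, 5), (1, 6), (1, 7), (2, 0), (2, 1), (2, 2), (2, 3), (2, 4), (2, 5), (2, 6), (2, 7), (5, 0), (5, 1), (5, 2), (5, 3), (5, 4), (5, 5), (5, 6), (5, 7), (6, 0), (6, 1), (6, 2), (6, 3), (6, 4), (6, 5), (6, 6), (6, 7), (9, 0), (9, 1), (9, 2), (9, 3), (9, 4), (9, 5), (9, 6), (9, 7), (10, 0), (10, 1), (10, 2), (10, 3), (10, 4), (10, 5), (10, 6), (10, 7), (13, 0), (13, 1), (13, 2), (13, 3), (13, 4), (13, 5), (13, 6), (13, 7), (14, 0), (14, 1), (14, 2), (14, 3), (14, 4), (14, 5), (14, 6), (14, 7)]

Answer: ........
OOOOOOOO
OOOOOOOO
........
........
OOOOOOOO
OOOOOOOO
........
........
OOOOOOOO
OOOOOOOO
........
........
OOOOOOOO
OOOOOOOO
........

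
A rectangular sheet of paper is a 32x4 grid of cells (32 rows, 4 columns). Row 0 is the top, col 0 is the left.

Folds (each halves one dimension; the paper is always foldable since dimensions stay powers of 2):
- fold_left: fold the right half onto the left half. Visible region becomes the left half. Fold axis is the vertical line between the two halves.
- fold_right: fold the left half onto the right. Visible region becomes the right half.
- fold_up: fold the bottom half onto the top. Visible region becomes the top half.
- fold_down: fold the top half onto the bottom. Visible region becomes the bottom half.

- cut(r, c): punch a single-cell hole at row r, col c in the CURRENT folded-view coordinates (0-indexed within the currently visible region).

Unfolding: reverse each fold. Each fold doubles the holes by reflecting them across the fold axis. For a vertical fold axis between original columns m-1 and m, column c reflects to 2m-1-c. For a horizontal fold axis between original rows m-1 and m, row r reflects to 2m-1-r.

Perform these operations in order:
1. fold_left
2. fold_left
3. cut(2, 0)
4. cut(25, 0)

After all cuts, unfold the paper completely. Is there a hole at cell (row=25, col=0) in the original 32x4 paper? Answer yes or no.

Answer: yes

Derivation:
Op 1 fold_left: fold axis v@2; visible region now rows[0,32) x cols[0,2) = 32x2
Op 2 fold_left: fold axis v@1; visible region now rows[0,32) x cols[0,1) = 32x1
Op 3 cut(2, 0): punch at orig (2,0); cuts so far [(2, 0)]; region rows[0,32) x cols[0,1) = 32x1
Op 4 cut(25, 0): punch at orig (25,0); cuts so far [(2, 0), (25, 0)]; region rows[0,32) x cols[0,1) = 32x1
Unfold 1 (reflect across v@1): 4 holes -> [(2, 0), (2, 1), (25, 0), (25, 1)]
Unfold 2 (reflect across v@2): 8 holes -> [(2, 0), (2, 1), (2, 2), (2, 3), (25, 0), (25, 1), (25, 2), (25, 3)]
Holes: [(2, 0), (2, 1), (2, 2), (2, 3), (25, 0), (25, 1), (25, 2), (25, 3)]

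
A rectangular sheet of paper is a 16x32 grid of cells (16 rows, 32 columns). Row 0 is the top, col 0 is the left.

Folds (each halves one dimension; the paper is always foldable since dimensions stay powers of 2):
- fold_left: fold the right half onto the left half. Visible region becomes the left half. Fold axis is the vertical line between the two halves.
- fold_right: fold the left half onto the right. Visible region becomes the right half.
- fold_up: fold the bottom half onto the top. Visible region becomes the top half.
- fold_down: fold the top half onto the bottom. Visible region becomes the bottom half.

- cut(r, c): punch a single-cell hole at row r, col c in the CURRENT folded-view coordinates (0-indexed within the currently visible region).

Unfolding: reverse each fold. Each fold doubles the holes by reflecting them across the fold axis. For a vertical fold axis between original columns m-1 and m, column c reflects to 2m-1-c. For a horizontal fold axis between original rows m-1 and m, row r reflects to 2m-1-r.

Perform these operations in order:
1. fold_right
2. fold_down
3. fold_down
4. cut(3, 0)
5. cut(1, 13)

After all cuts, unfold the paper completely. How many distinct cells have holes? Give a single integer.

Answer: 16

Derivation:
Op 1 fold_right: fold axis v@16; visible region now rows[0,16) x cols[16,32) = 16x16
Op 2 fold_down: fold axis h@8; visible region now rows[8,16) x cols[16,32) = 8x16
Op 3 fold_down: fold axis h@12; visible region now rows[12,16) x cols[16,32) = 4x16
Op 4 cut(3, 0): punch at orig (15,16); cuts so far [(15, 16)]; region rows[12,16) x cols[16,32) = 4x16
Op 5 cut(1, 13): punch at orig (13,29); cuts so far [(13, 29), (15, 16)]; region rows[12,16) x cols[16,32) = 4x16
Unfold 1 (reflect across h@12): 4 holes -> [(8, 16), (10, 29), (13, 29), (15, 16)]
Unfold 2 (reflect across h@8): 8 holes -> [(0, 16), (2, 29), (5, 29), (7, 16), (8, 16), (10, 29), (13, 29), (15, 16)]
Unfold 3 (reflect across v@16): 16 holes -> [(0, 15), (0, 16), (2, 2), (2, 29), (5, 2), (5, 29), (7, 15), (7, 16), (8, 15), (8, 16), (10, 2), (10, 29), (13, 2), (13, 29), (15, 15), (15, 16)]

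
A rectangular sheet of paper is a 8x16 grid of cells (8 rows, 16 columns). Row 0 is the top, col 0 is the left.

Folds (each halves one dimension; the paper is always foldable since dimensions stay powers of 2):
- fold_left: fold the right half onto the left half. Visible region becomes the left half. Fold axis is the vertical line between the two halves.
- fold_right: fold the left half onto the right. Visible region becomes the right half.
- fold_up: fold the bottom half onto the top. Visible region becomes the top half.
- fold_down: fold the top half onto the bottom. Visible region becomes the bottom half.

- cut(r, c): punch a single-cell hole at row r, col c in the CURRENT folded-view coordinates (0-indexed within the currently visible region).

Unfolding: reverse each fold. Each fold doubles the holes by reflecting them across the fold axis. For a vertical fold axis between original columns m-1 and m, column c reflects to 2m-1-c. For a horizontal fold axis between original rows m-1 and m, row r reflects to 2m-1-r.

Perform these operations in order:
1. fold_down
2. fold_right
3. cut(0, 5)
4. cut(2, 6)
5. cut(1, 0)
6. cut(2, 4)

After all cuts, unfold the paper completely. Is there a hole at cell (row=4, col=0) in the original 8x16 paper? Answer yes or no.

Answer: no

Derivation:
Op 1 fold_down: fold axis h@4; visible region now rows[4,8) x cols[0,16) = 4x16
Op 2 fold_right: fold axis v@8; visible region now rows[4,8) x cols[8,16) = 4x8
Op 3 cut(0, 5): punch at orig (4,13); cuts so far [(4, 13)]; region rows[4,8) x cols[8,16) = 4x8
Op 4 cut(2, 6): punch at orig (6,14); cuts so far [(4, 13), (6, 14)]; region rows[4,8) x cols[8,16) = 4x8
Op 5 cut(1, 0): punch at orig (5,8); cuts so far [(4, 13), (5, 8), (6, 14)]; region rows[4,8) x cols[8,16) = 4x8
Op 6 cut(2, 4): punch at orig (6,12); cuts so far [(4, 13), (5, 8), (6, 12), (6, 14)]; region rows[4,8) x cols[8,16) = 4x8
Unfold 1 (reflect across v@8): 8 holes -> [(4, 2), (4, 13), (5, 7), (5, 8), (6, 1), (6, 3), (6, 12), (6, 14)]
Unfold 2 (reflect across h@4): 16 holes -> [(1, 1), (1, 3), (1, 12), (1, 14), (2, 7), (2, 8), (3, 2), (3, 13), (4, 2), (4, 13), (5, 7), (5, 8), (6, 1), (6, 3), (6, 12), (6, 14)]
Holes: [(1, 1), (1, 3), (1, 12), (1, 14), (2, 7), (2, 8), (3, 2), (3, 13), (4, 2), (4, 13), (5, 7), (5, 8), (6, 1), (6, 3), (6, 12), (6, 14)]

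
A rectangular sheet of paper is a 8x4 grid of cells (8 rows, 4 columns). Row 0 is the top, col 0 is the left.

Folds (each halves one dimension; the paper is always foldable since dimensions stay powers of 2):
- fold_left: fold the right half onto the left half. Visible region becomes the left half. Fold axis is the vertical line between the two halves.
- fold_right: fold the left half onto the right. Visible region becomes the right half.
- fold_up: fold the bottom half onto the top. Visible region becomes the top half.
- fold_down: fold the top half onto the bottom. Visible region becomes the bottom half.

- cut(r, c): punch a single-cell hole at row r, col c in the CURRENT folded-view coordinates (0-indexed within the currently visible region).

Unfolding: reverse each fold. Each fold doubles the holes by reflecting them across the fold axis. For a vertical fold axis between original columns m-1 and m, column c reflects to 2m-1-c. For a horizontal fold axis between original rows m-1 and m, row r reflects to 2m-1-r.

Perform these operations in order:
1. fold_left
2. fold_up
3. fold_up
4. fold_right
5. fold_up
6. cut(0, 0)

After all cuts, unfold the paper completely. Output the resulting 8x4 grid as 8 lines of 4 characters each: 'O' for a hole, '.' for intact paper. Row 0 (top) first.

Answer: OOOO
OOOO
OOOO
OOOO
OOOO
OOOO
OOOO
OOOO

Derivation:
Op 1 fold_left: fold axis v@2; visible region now rows[0,8) x cols[0,2) = 8x2
Op 2 fold_up: fold axis h@4; visible region now rows[0,4) x cols[0,2) = 4x2
Op 3 fold_up: fold axis h@2; visible region now rows[0,2) x cols[0,2) = 2x2
Op 4 fold_right: fold axis v@1; visible region now rows[0,2) x cols[1,2) = 2x1
Op 5 fold_up: fold axis h@1; visible region now rows[0,1) x cols[1,2) = 1x1
Op 6 cut(0, 0): punch at orig (0,1); cuts so far [(0, 1)]; region rows[0,1) x cols[1,2) = 1x1
Unfold 1 (reflect across h@1): 2 holes -> [(0, 1), (1, 1)]
Unfold 2 (reflect across v@1): 4 holes -> [(0, 0), (0, 1), (1, 0), (1, 1)]
Unfold 3 (reflect across h@2): 8 holes -> [(0, 0), (0, 1), (1, 0), (1, 1), (2, 0), (2, 1), (3, 0), (3, 1)]
Unfold 4 (reflect across h@4): 16 holes -> [(0, 0), (0, 1), (1, 0), (1, 1), (2, 0), (2, 1), (3, 0), (3, 1), (4, 0), (4, 1), (5, 0), (5, 1), (6, 0), (6, 1), (7, 0), (7, 1)]
Unfold 5 (reflect across v@2): 32 holes -> [(0, 0), (0, 1), (0, 2), (0, 3), (1, 0), (1, 1), (1, 2), (1, 3), (2, 0), (2, 1), (2, 2), (2, 3), (3, 0), (3, 1), (3, 2), (3, 3), (4, 0), (4, 1), (4, 2), (4, 3), (5, 0), (5, 1), (5, 2), (5, 3), (6, 0), (6, 1), (6, 2), (6, 3), (7, 0), (7, 1), (7, 2), (7, 3)]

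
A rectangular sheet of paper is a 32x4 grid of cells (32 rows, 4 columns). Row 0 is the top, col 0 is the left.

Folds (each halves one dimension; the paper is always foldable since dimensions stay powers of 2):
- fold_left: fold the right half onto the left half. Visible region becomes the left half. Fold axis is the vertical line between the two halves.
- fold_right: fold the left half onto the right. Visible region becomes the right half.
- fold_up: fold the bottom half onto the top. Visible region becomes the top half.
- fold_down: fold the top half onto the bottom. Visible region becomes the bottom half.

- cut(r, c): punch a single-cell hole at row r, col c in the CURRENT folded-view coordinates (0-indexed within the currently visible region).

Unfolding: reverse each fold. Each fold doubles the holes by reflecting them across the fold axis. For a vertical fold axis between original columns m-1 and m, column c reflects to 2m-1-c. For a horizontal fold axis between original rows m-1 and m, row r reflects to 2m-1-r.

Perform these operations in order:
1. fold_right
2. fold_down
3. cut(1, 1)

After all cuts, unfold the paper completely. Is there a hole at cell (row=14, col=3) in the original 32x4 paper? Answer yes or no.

Answer: yes

Derivation:
Op 1 fold_right: fold axis v@2; visible region now rows[0,32) x cols[2,4) = 32x2
Op 2 fold_down: fold axis h@16; visible region now rows[16,32) x cols[2,4) = 16x2
Op 3 cut(1, 1): punch at orig (17,3); cuts so far [(17, 3)]; region rows[16,32) x cols[2,4) = 16x2
Unfold 1 (reflect across h@16): 2 holes -> [(14, 3), (17, 3)]
Unfold 2 (reflect across v@2): 4 holes -> [(14, 0), (14, 3), (17, 0), (17, 3)]
Holes: [(14, 0), (14, 3), (17, 0), (17, 3)]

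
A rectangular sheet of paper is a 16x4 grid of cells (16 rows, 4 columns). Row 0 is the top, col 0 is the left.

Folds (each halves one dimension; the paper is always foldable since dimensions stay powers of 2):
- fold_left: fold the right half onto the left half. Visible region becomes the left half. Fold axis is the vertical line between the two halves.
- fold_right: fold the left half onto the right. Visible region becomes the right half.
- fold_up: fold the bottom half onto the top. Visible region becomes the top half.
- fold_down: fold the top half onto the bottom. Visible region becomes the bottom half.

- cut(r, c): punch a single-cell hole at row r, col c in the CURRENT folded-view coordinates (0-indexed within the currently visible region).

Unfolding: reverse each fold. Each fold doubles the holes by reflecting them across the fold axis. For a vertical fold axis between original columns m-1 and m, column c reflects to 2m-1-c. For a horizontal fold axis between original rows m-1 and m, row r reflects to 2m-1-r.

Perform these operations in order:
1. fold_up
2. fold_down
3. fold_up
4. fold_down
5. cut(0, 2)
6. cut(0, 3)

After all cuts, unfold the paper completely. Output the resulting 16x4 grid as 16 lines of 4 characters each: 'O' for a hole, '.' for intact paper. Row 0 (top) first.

Op 1 fold_up: fold axis h@8; visible region now rows[0,8) x cols[0,4) = 8x4
Op 2 fold_down: fold axis h@4; visible region now rows[4,8) x cols[0,4) = 4x4
Op 3 fold_up: fold axis h@6; visible region now rows[4,6) x cols[0,4) = 2x4
Op 4 fold_down: fold axis h@5; visible region now rows[5,6) x cols[0,4) = 1x4
Op 5 cut(0, 2): punch at orig (5,2); cuts so far [(5, 2)]; region rows[5,6) x cols[0,4) = 1x4
Op 6 cut(0, 3): punch at orig (5,3); cuts so far [(5, 2), (5, 3)]; region rows[5,6) x cols[0,4) = 1x4
Unfold 1 (reflect across h@5): 4 holes -> [(4, 2), (4, 3), (5, 2), (5, 3)]
Unfold 2 (reflect across h@6): 8 holes -> [(4, 2), (4, 3), (5, 2), (5, 3), (6, 2), (6, 3), (7, 2), (7, 3)]
Unfold 3 (reflect across h@4): 16 holes -> [(0, 2), (0, 3), (1, 2), (1, 3), (2, 2), (2, 3), (3, 2), (3, 3), (4, 2), (4, 3), (5, 2), (5, 3), (6, 2), (6, 3), (7, 2), (7, 3)]
Unfold 4 (reflect across h@8): 32 holes -> [(0, 2), (0, 3), (1, 2), (1, 3), (2, 2), (2, 3), (3, 2), (3, 3), (4, 2), (4, 3), (5, 2), (5, 3), (6, 2), (6, 3), (7, 2), (7, 3), (8, 2), (8, 3), (9, 2), (9, 3), (10, 2), (10, 3), (11, 2), (11, 3), (12, 2), (12, 3), (13, 2), (13, 3), (14, 2), (14, 3), (15, 2), (15, 3)]

Answer: ..OO
..OO
..OO
..OO
..OO
..OO
..OO
..OO
..OO
..OO
..OO
..OO
..OO
..OO
..OO
..OO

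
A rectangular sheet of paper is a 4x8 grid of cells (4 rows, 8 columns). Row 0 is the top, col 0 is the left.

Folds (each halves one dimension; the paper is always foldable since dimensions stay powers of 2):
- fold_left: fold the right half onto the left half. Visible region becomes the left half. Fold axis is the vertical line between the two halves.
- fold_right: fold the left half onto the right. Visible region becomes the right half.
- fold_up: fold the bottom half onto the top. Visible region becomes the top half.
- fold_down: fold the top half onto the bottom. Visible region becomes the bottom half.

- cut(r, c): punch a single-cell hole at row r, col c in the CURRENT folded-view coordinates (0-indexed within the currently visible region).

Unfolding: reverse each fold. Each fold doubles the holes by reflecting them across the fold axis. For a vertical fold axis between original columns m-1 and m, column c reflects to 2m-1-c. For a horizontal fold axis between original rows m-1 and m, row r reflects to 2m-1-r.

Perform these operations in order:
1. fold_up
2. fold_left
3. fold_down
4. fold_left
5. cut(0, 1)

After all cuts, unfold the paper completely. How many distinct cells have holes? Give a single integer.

Answer: 16

Derivation:
Op 1 fold_up: fold axis h@2; visible region now rows[0,2) x cols[0,8) = 2x8
Op 2 fold_left: fold axis v@4; visible region now rows[0,2) x cols[0,4) = 2x4
Op 3 fold_down: fold axis h@1; visible region now rows[1,2) x cols[0,4) = 1x4
Op 4 fold_left: fold axis v@2; visible region now rows[1,2) x cols[0,2) = 1x2
Op 5 cut(0, 1): punch at orig (1,1); cuts so far [(1, 1)]; region rows[1,2) x cols[0,2) = 1x2
Unfold 1 (reflect across v@2): 2 holes -> [(1, 1), (1, 2)]
Unfold 2 (reflect across h@1): 4 holes -> [(0, 1), (0, 2), (1, 1), (1, 2)]
Unfold 3 (reflect across v@4): 8 holes -> [(0, 1), (0, 2), (0, 5), (0, 6), (1, 1), (1, 2), (1, 5), (1, 6)]
Unfold 4 (reflect across h@2): 16 holes -> [(0, 1), (0, 2), (0, 5), (0, 6), (1, 1), (1, 2), (1, 5), (1, 6), (2, 1), (2, 2), (2, 5), (2, 6), (3, 1), (3, 2), (3, 5), (3, 6)]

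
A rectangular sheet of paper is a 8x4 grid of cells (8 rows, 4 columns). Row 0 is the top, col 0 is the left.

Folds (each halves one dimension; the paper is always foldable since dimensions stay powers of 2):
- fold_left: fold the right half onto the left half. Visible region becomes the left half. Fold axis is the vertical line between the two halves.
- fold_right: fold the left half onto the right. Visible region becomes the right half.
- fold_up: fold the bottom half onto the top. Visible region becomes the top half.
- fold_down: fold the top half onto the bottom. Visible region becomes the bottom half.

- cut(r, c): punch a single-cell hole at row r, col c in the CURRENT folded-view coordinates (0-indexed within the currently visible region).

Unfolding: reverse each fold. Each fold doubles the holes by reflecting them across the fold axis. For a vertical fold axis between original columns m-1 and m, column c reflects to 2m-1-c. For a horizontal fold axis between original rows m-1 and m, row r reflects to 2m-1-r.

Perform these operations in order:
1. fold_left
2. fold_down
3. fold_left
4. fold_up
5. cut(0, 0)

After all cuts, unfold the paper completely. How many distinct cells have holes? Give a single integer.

Op 1 fold_left: fold axis v@2; visible region now rows[0,8) x cols[0,2) = 8x2
Op 2 fold_down: fold axis h@4; visible region now rows[4,8) x cols[0,2) = 4x2
Op 3 fold_left: fold axis v@1; visible region now rows[4,8) x cols[0,1) = 4x1
Op 4 fold_up: fold axis h@6; visible region now rows[4,6) x cols[0,1) = 2x1
Op 5 cut(0, 0): punch at orig (4,0); cuts so far [(4, 0)]; region rows[4,6) x cols[0,1) = 2x1
Unfold 1 (reflect across h@6): 2 holes -> [(4, 0), (7, 0)]
Unfold 2 (reflect across v@1): 4 holes -> [(4, 0), (4, 1), (7, 0), (7, 1)]
Unfold 3 (reflect across h@4): 8 holes -> [(0, 0), (0, 1), (3, 0), (3, 1), (4, 0), (4, 1), (7, 0), (7, 1)]
Unfold 4 (reflect across v@2): 16 holes -> [(0, 0), (0, 1), (0, 2), (0, 3), (3, 0), (3, 1), (3, 2), (3, 3), (4, 0), (4, 1), (4, 2), (4, 3), (7, 0), (7, 1), (7, 2), (7, 3)]

Answer: 16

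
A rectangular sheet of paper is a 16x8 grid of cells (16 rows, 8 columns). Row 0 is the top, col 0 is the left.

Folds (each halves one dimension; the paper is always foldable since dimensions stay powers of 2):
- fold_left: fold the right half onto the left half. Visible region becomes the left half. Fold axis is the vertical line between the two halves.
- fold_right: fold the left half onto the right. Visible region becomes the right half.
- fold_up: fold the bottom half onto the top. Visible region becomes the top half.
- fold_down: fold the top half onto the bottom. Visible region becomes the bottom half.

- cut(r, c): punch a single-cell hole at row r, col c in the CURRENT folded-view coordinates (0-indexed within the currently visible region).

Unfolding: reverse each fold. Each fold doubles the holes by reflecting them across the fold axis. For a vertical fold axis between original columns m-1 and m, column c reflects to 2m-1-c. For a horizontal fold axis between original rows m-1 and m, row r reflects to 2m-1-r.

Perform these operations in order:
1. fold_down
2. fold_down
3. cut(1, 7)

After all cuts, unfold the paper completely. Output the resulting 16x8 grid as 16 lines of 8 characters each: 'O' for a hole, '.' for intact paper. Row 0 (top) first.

Op 1 fold_down: fold axis h@8; visible region now rows[8,16) x cols[0,8) = 8x8
Op 2 fold_down: fold axis h@12; visible region now rows[12,16) x cols[0,8) = 4x8
Op 3 cut(1, 7): punch at orig (13,7); cuts so far [(13, 7)]; region rows[12,16) x cols[0,8) = 4x8
Unfold 1 (reflect across h@12): 2 holes -> [(10, 7), (13, 7)]
Unfold 2 (reflect across h@8): 4 holes -> [(2, 7), (5, 7), (10, 7), (13, 7)]

Answer: ........
........
.......O
........
........
.......O
........
........
........
........
.......O
........
........
.......O
........
........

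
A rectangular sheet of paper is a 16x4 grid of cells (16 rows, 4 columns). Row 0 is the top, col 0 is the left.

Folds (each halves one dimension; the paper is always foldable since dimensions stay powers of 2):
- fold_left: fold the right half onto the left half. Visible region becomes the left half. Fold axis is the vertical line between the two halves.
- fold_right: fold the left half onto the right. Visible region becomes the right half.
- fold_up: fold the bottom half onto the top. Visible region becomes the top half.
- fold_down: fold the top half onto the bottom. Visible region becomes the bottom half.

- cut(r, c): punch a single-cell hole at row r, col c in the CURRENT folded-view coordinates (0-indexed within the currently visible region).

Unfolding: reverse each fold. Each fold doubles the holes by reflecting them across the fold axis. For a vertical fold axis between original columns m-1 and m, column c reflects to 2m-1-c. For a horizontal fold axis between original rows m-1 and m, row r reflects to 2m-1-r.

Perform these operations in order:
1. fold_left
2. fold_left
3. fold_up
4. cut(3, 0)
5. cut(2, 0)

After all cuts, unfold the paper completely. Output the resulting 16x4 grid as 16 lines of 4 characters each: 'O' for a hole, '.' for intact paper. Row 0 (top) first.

Op 1 fold_left: fold axis v@2; visible region now rows[0,16) x cols[0,2) = 16x2
Op 2 fold_left: fold axis v@1; visible region now rows[0,16) x cols[0,1) = 16x1
Op 3 fold_up: fold axis h@8; visible region now rows[0,8) x cols[0,1) = 8x1
Op 4 cut(3, 0): punch at orig (3,0); cuts so far [(3, 0)]; region rows[0,8) x cols[0,1) = 8x1
Op 5 cut(2, 0): punch at orig (2,0); cuts so far [(2, 0), (3, 0)]; region rows[0,8) x cols[0,1) = 8x1
Unfold 1 (reflect across h@8): 4 holes -> [(2, 0), (3, 0), (12, 0), (13, 0)]
Unfold 2 (reflect across v@1): 8 holes -> [(2, 0), (2, 1), (3, 0), (3, 1), (12, 0), (12, 1), (13, 0), (13, 1)]
Unfold 3 (reflect across v@2): 16 holes -> [(2, 0), (2, 1), (2, 2), (2, 3), (3, 0), (3, 1), (3, 2), (3, 3), (12, 0), (12, 1), (12, 2), (12, 3), (13, 0), (13, 1), (13, 2), (13, 3)]

Answer: ....
....
OOOO
OOOO
....
....
....
....
....
....
....
....
OOOO
OOOO
....
....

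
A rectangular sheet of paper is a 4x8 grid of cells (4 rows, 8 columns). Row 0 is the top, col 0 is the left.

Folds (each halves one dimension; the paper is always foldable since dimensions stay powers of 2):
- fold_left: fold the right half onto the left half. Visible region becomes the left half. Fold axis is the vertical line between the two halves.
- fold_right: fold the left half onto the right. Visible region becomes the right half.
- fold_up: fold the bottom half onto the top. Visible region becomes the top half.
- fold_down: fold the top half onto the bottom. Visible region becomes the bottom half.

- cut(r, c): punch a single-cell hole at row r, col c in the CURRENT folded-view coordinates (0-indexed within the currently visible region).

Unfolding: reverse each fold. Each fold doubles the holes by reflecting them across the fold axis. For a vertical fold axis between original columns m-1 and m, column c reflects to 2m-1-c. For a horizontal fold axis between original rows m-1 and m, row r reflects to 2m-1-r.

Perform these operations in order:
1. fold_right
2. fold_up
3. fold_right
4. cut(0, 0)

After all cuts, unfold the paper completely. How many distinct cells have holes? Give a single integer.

Op 1 fold_right: fold axis v@4; visible region now rows[0,4) x cols[4,8) = 4x4
Op 2 fold_up: fold axis h@2; visible region now rows[0,2) x cols[4,8) = 2x4
Op 3 fold_right: fold axis v@6; visible region now rows[0,2) x cols[6,8) = 2x2
Op 4 cut(0, 0): punch at orig (0,6); cuts so far [(0, 6)]; region rows[0,2) x cols[6,8) = 2x2
Unfold 1 (reflect across v@6): 2 holes -> [(0, 5), (0, 6)]
Unfold 2 (reflect across h@2): 4 holes -> [(0, 5), (0, 6), (3, 5), (3, 6)]
Unfold 3 (reflect across v@4): 8 holes -> [(0, 1), (0, 2), (0, 5), (0, 6), (3, 1), (3, 2), (3, 5), (3, 6)]

Answer: 8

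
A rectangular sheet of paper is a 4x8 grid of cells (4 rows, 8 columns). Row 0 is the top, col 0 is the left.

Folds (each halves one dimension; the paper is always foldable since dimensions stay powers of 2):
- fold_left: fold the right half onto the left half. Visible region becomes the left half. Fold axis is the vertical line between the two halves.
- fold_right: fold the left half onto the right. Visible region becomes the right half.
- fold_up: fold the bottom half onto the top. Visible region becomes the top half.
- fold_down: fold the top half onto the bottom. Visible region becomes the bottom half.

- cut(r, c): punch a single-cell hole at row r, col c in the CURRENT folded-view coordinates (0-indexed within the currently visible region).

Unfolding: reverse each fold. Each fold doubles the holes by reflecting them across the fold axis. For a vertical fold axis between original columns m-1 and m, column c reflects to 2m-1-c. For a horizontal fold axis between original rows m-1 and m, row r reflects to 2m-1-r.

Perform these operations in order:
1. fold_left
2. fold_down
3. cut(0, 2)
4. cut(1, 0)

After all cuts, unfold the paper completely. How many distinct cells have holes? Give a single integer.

Answer: 8

Derivation:
Op 1 fold_left: fold axis v@4; visible region now rows[0,4) x cols[0,4) = 4x4
Op 2 fold_down: fold axis h@2; visible region now rows[2,4) x cols[0,4) = 2x4
Op 3 cut(0, 2): punch at orig (2,2); cuts so far [(2, 2)]; region rows[2,4) x cols[0,4) = 2x4
Op 4 cut(1, 0): punch at orig (3,0); cuts so far [(2, 2), (3, 0)]; region rows[2,4) x cols[0,4) = 2x4
Unfold 1 (reflect across h@2): 4 holes -> [(0, 0), (1, 2), (2, 2), (3, 0)]
Unfold 2 (reflect across v@4): 8 holes -> [(0, 0), (0, 7), (1, 2), (1, 5), (2, 2), (2, 5), (3, 0), (3, 7)]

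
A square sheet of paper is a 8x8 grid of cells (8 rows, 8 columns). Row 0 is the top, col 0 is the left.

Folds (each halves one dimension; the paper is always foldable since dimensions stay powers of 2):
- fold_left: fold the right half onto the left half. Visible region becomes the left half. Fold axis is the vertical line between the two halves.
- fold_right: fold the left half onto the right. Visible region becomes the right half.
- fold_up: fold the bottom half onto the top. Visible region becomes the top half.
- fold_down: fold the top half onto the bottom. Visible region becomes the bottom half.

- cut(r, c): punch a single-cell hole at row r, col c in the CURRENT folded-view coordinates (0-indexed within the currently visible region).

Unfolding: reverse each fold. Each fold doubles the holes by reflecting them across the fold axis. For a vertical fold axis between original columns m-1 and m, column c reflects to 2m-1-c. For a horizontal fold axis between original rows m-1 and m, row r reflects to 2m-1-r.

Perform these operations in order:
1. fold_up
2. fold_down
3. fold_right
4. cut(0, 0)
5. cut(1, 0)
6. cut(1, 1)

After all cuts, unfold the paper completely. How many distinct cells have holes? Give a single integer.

Op 1 fold_up: fold axis h@4; visible region now rows[0,4) x cols[0,8) = 4x8
Op 2 fold_down: fold axis h@2; visible region now rows[2,4) x cols[0,8) = 2x8
Op 3 fold_right: fold axis v@4; visible region now rows[2,4) x cols[4,8) = 2x4
Op 4 cut(0, 0): punch at orig (2,4); cuts so far [(2, 4)]; region rows[2,4) x cols[4,8) = 2x4
Op 5 cut(1, 0): punch at orig (3,4); cuts so far [(2, 4), (3, 4)]; region rows[2,4) x cols[4,8) = 2x4
Op 6 cut(1, 1): punch at orig (3,5); cuts so far [(2, 4), (3, 4), (3, 5)]; region rows[2,4) x cols[4,8) = 2x4
Unfold 1 (reflect across v@4): 6 holes -> [(2, 3), (2, 4), (3, 2), (3, 3), (3, 4), (3, 5)]
Unfold 2 (reflect across h@2): 12 holes -> [(0, 2), (0, 3), (0, 4), (0, 5), (1, 3), (1, 4), (2, 3), (2, 4), (3, 2), (3, 3), (3, 4), (3, 5)]
Unfold 3 (reflect across h@4): 24 holes -> [(0, 2), (0, 3), (0, 4), (0, 5), (1, 3), (1, 4), (2, 3), (2, 4), (3, 2), (3, 3), (3, 4), (3, 5), (4, 2), (4, 3), (4, 4), (4, 5), (5, 3), (5, 4), (6, 3), (6, 4), (7, 2), (7, 3), (7, 4), (7, 5)]

Answer: 24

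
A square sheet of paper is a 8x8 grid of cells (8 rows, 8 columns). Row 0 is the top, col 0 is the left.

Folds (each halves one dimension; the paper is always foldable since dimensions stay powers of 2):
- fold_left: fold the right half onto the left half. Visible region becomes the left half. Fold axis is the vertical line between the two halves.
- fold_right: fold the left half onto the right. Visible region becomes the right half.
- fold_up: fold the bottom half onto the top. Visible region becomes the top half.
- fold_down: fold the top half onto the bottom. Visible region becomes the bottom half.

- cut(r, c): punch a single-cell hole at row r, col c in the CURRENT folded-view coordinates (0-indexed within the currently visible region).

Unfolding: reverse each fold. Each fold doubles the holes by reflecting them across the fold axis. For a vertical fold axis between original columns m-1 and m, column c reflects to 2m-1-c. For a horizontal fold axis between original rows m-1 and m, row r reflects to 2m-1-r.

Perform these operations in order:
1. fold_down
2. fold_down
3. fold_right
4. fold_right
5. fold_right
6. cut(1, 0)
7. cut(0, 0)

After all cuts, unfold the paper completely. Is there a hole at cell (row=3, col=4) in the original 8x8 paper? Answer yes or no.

Op 1 fold_down: fold axis h@4; visible region now rows[4,8) x cols[0,8) = 4x8
Op 2 fold_down: fold axis h@6; visible region now rows[6,8) x cols[0,8) = 2x8
Op 3 fold_right: fold axis v@4; visible region now rows[6,8) x cols[4,8) = 2x4
Op 4 fold_right: fold axis v@6; visible region now rows[6,8) x cols[6,8) = 2x2
Op 5 fold_right: fold axis v@7; visible region now rows[6,8) x cols[7,8) = 2x1
Op 6 cut(1, 0): punch at orig (7,7); cuts so far [(7, 7)]; region rows[6,8) x cols[7,8) = 2x1
Op 7 cut(0, 0): punch at orig (6,7); cuts so far [(6, 7), (7, 7)]; region rows[6,8) x cols[7,8) = 2x1
Unfold 1 (reflect across v@7): 4 holes -> [(6, 6), (6, 7), (7, 6), (7, 7)]
Unfold 2 (reflect across v@6): 8 holes -> [(6, 4), (6, 5), (6, 6), (6, 7), (7, 4), (7, 5), (7, 6), (7, 7)]
Unfold 3 (reflect across v@4): 16 holes -> [(6, 0), (6, 1), (6, 2), (6, 3), (6, 4), (6, 5), (6, 6), (6, 7), (7, 0), (7, 1), (7, 2), (7, 3), (7, 4), (7, 5), (7, 6), (7, 7)]
Unfold 4 (reflect across h@6): 32 holes -> [(4, 0), (4, 1), (4, 2), (4, 3), (4, 4), (4, 5), (4, 6), (4, 7), (5, 0), (5, 1), (5, 2), (5, 3), (5, 4), (5, 5), (5, 6), (5, 7), (6, 0), (6, 1), (6, 2), (6, 3), (6, 4), (6, 5), (6, 6), (6, 7), (7, 0), (7, 1), (7, 2), (7, 3), (7, 4), (7, 5), (7, 6), (7, 7)]
Unfold 5 (reflect across h@4): 64 holes -> [(0, 0), (0, 1), (0, 2), (0, 3), (0, 4), (0, 5), (0, 6), (0, 7), (1, 0), (1, 1), (1, 2), (1, 3), (1, 4), (1, 5), (1, 6), (1, 7), (2, 0), (2, 1), (2, 2), (2, 3), (2, 4), (2, 5), (2, 6), (2, 7), (3, 0), (3, 1), (3, 2), (3, 3), (3, 4), (3, 5), (3, 6), (3, 7), (4, 0), (4, 1), (4, 2), (4, 3), (4, 4), (4, 5), (4, 6), (4, 7), (5, 0), (5, 1), (5, 2), (5, 3), (5, 4), (5, 5), (5, 6), (5, 7), (6, 0), (6, 1), (6, 2), (6, 3), (6, 4), (6, 5), (6, 6), (6, 7), (7, 0), (7, 1), (7, 2), (7, 3), (7, 4), (7, 5), (7, 6), (7, 7)]
Holes: [(0, 0), (0, 1), (0, 2), (0, 3), (0, 4), (0, 5), (0, 6), (0, 7), (1, 0), (1, 1), (1, 2), (1, 3), (1, 4), (1, 5), (1, 6), (1, 7), (2, 0), (2, 1), (2, 2), (2, 3), (2, 4), (2, 5), (2, 6), (2, 7), (3, 0), (3, 1), (3, 2), (3, 3), (3, 4), (3, 5), (3, 6), (3, 7), (4, 0), (4, 1), (4, 2), (4, 3), (4, 4), (4, 5), (4, 6), (4, 7), (5, 0), (5, 1), (5, 2), (5, 3), (5, 4), (5, 5), (5, 6), (5, 7), (6, 0), (6, 1), (6, 2), (6, 3), (6, 4), (6, 5), (6, 6), (6, 7), (7, 0), (7, 1), (7, 2), (7, 3), (7, 4), (7, 5), (7, 6), (7, 7)]

Answer: yes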